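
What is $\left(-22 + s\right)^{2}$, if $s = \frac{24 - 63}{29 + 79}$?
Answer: $\frac{648025}{1296} \approx 500.02$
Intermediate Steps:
$s = - \frac{13}{36}$ ($s = - \frac{39}{108} = \left(-39\right) \frac{1}{108} = - \frac{13}{36} \approx -0.36111$)
$\left(-22 + s\right)^{2} = \left(-22 - \frac{13}{36}\right)^{2} = \left(- \frac{805}{36}\right)^{2} = \frac{648025}{1296}$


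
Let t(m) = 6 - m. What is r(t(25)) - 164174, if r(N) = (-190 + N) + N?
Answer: -164402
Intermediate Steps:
r(N) = -190 + 2*N
r(t(25)) - 164174 = (-190 + 2*(6 - 1*25)) - 164174 = (-190 + 2*(6 - 25)) - 164174 = (-190 + 2*(-19)) - 164174 = (-190 - 38) - 164174 = -228 - 164174 = -164402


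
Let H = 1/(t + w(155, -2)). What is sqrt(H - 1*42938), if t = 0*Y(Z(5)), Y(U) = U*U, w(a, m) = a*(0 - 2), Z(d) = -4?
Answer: I*sqrt(4126342110)/310 ≈ 207.21*I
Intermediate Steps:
w(a, m) = -2*a (w(a, m) = a*(-2) = -2*a)
Y(U) = U**2
t = 0 (t = 0*(-4)**2 = 0*16 = 0)
H = -1/310 (H = 1/(0 - 2*155) = 1/(0 - 310) = 1/(-310) = -1/310 ≈ -0.0032258)
sqrt(H - 1*42938) = sqrt(-1/310 - 1*42938) = sqrt(-1/310 - 42938) = sqrt(-13310781/310) = I*sqrt(4126342110)/310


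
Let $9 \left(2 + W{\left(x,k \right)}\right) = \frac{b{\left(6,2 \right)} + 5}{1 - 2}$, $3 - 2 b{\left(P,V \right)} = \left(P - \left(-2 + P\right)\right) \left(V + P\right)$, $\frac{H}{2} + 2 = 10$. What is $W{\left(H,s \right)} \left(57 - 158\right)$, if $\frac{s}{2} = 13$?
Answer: $\frac{1111}{6} \approx 185.17$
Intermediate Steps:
$H = 16$ ($H = -4 + 2 \cdot 10 = -4 + 20 = 16$)
$s = 26$ ($s = 2 \cdot 13 = 26$)
$b{\left(P,V \right)} = \frac{3}{2} - P - V$ ($b{\left(P,V \right)} = \frac{3}{2} - \frac{\left(P - \left(-2 + P\right)\right) \left(V + P\right)}{2} = \frac{3}{2} - \frac{2 \left(P + V\right)}{2} = \frac{3}{2} - \frac{2 P + 2 V}{2} = \frac{3}{2} - \left(P + V\right) = \frac{3}{2} - P - V$)
$W{\left(x,k \right)} = - \frac{11}{6}$ ($W{\left(x,k \right)} = -2 + \frac{\left(\left(\frac{3}{2} - 6 - 2\right) + 5\right) \frac{1}{1 - 2}}{9} = -2 + \frac{\left(\left(\frac{3}{2} - 6 - 2\right) + 5\right) \frac{1}{-1}}{9} = -2 + \frac{\left(- \frac{13}{2} + 5\right) \left(-1\right)}{9} = -2 + \frac{\left(- \frac{3}{2}\right) \left(-1\right)}{9} = -2 + \frac{1}{9} \cdot \frac{3}{2} = -2 + \frac{1}{6} = - \frac{11}{6}$)
$W{\left(H,s \right)} \left(57 - 158\right) = - \frac{11 \left(57 - 158\right)}{6} = \left(- \frac{11}{6}\right) \left(-101\right) = \frac{1111}{6}$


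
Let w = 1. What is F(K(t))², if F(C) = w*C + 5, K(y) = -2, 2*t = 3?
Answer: 9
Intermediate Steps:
t = 3/2 (t = (½)*3 = 3/2 ≈ 1.5000)
F(C) = 5 + C (F(C) = 1*C + 5 = C + 5 = 5 + C)
F(K(t))² = (5 - 2)² = 3² = 9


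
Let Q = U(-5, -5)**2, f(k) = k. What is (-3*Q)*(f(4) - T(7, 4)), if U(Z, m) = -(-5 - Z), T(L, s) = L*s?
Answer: 0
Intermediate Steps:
U(Z, m) = 5 + Z
Q = 0 (Q = (5 - 5)**2 = 0**2 = 0)
(-3*Q)*(f(4) - T(7, 4)) = (-3*0)*(4 - 7*4) = 0*(4 - 1*28) = 0*(4 - 28) = 0*(-24) = 0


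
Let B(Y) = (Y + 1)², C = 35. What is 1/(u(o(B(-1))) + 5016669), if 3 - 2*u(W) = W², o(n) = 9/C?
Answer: 1225/6145421322 ≈ 1.9934e-7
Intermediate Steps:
B(Y) = (1 + Y)²
o(n) = 9/35
u(W) = 3/2 - W²/2
1/(u(o(B(-1))) + 5016669) = 1/((3/2 - (9/35)²/2) + 5016669) = 1/((3/2 - ½*81/1225) + 5016669) = 1/((3/2 - 81/2450) + 5016669) = 1/(1797/1225 + 5016669) = 1/(6145421322/1225) = 1225/6145421322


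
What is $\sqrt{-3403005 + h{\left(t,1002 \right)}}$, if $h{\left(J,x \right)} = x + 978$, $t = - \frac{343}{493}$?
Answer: $5 i \sqrt{136041} \approx 1844.2 i$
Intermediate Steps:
$t = - \frac{343}{493}$ ($t = \left(-343\right) \frac{1}{493} = - \frac{343}{493} \approx -0.69574$)
$h{\left(J,x \right)} = 978 + x$
$\sqrt{-3403005 + h{\left(t,1002 \right)}} = \sqrt{-3403005 + \left(978 + 1002\right)} = \sqrt{-3403005 + 1980} = \sqrt{-3401025} = 5 i \sqrt{136041}$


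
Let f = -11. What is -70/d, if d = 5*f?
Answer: 14/11 ≈ 1.2727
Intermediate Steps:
d = -55 (d = 5*(-11) = -55)
-70/d = -70/(-55) = -70*(-1/55) = 14/11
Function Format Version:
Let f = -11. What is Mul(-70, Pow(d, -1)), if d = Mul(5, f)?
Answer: Rational(14, 11) ≈ 1.2727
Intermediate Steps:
d = -55 (d = Mul(5, -11) = -55)
Mul(-70, Pow(d, -1)) = Mul(-70, Pow(-55, -1)) = Mul(-70, Rational(-1, 55)) = Rational(14, 11)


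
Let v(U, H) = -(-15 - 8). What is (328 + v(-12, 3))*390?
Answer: 136890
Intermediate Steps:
v(U, H) = 23 (v(U, H) = -1*(-23) = 23)
(328 + v(-12, 3))*390 = (328 + 23)*390 = 351*390 = 136890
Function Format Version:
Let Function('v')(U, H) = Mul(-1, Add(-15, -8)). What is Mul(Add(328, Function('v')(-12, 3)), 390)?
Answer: 136890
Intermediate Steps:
Function('v')(U, H) = 23 (Function('v')(U, H) = Mul(-1, -23) = 23)
Mul(Add(328, Function('v')(-12, 3)), 390) = Mul(Add(328, 23), 390) = Mul(351, 390) = 136890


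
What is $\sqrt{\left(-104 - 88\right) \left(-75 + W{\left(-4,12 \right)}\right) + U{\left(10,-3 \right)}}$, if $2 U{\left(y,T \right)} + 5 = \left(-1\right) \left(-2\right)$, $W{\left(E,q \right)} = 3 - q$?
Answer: $\frac{\sqrt{64506}}{2} \approx 126.99$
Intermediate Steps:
$U{\left(y,T \right)} = - \frac{3}{2}$ ($U{\left(y,T \right)} = - \frac{5}{2} + \frac{\left(-1\right) \left(-2\right)}{2} = - \frac{5}{2} + \frac{1}{2} \cdot 2 = - \frac{5}{2} + 1 = - \frac{3}{2}$)
$\sqrt{\left(-104 - 88\right) \left(-75 + W{\left(-4,12 \right)}\right) + U{\left(10,-3 \right)}} = \sqrt{\left(-104 - 88\right) \left(-75 + \left(3 - 12\right)\right) - \frac{3}{2}} = \sqrt{- 192 \left(-75 + \left(3 - 12\right)\right) - \frac{3}{2}} = \sqrt{- 192 \left(-75 - 9\right) - \frac{3}{2}} = \sqrt{\left(-192\right) \left(-84\right) - \frac{3}{2}} = \sqrt{16128 - \frac{3}{2}} = \sqrt{\frac{32253}{2}} = \frac{\sqrt{64506}}{2}$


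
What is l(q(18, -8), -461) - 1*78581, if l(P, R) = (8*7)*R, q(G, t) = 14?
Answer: -104397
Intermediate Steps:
l(P, R) = 56*R
l(q(18, -8), -461) - 1*78581 = 56*(-461) - 1*78581 = -25816 - 78581 = -104397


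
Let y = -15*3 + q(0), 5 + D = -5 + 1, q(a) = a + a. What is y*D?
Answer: 405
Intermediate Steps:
q(a) = 2*a
D = -9 (D = -5 + (-5 + 1) = -5 - 4 = -9)
y = -45 (y = -15*3 + 2*0 = -45 + 0 = -45)
y*D = -45*(-9) = 405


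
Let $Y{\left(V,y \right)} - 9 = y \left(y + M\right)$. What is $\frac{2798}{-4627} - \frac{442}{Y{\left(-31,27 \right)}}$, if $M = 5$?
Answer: $- \frac{4487788}{4039371} \approx -1.111$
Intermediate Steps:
$Y{\left(V,y \right)} = 9 + y \left(5 + y\right)$ ($Y{\left(V,y \right)} = 9 + y \left(y + 5\right) = 9 + y \left(5 + y\right)$)
$\frac{2798}{-4627} - \frac{442}{Y{\left(-31,27 \right)}} = \frac{2798}{-4627} - \frac{442}{9 + 27^{2} + 5 \cdot 27} = 2798 \left(- \frac{1}{4627}\right) - \frac{442}{9 + 729 + 135} = - \frac{2798}{4627} - \frac{442}{873} = - \frac{4487788}{4039371}$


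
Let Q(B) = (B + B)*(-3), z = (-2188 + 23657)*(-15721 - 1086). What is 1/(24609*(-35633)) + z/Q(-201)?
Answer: -105469555446363419/352510783794 ≈ -2.9920e+5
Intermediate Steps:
z = -360829483 (z = 21469*(-16807) = -360829483)
Q(B) = -6*B (Q(B) = (2*B)*(-3) = -6*B)
1/(24609*(-35633)) + z/Q(-201) = 1/(24609*(-35633)) - 360829483/((-6*(-201))) = (1/24609)*(-1/35633) - 360829483/1206 = -1/876892497 - 360829483*1/1206 = -1/876892497 - 360829483/1206 = -105469555446363419/352510783794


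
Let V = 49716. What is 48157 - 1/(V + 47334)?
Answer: 4673636849/97050 ≈ 48157.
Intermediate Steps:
48157 - 1/(V + 47334) = 48157 - 1/(49716 + 47334) = 48157 - 1/97050 = 4673636849/97050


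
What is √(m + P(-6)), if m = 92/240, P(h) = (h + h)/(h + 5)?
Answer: √11145/30 ≈ 3.5190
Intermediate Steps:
P(h) = 2*h/(5 + h) (P(h) = (2*h)/(5 + h) = 2*h/(5 + h))
m = 23/60 (m = 92*(1/240) = 23/60 ≈ 0.38333)
√(m + P(-6)) = √(23/60 + 2*(-6)/(5 - 6)) = √(23/60 + 2*(-6)/(-1)) = √(23/60 + 2*(-6)*(-1)) = √(23/60 + 12) = √(743/60) = √11145/30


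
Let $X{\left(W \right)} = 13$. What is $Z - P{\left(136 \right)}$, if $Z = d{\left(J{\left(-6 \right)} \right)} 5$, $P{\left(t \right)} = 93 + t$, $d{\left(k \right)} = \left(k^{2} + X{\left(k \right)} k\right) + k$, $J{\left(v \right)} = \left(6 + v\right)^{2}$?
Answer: $-229$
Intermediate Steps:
$d{\left(k \right)} = k^{2} + 14 k$ ($d{\left(k \right)} = \left(k^{2} + 13 k\right) + k = k^{2} + 14 k$)
$Z = 0$ ($Z = \left(6 - 6\right)^{2} \left(14 + \left(6 - 6\right)^{2}\right) 5 = 0^{2} \left(14 + 0^{2}\right) 5 = 0 \left(14 + 0\right) 5 = 0 \cdot 14 \cdot 5 = 0 \cdot 5 = 0$)
$Z - P{\left(136 \right)} = 0 - \left(93 + 136\right) = 0 - 229 = -229$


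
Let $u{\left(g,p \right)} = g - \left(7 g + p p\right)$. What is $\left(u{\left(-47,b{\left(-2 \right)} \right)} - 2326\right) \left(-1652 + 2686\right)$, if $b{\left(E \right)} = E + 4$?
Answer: $-2117632$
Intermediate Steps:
$b{\left(E \right)} = 4 + E$
$u{\left(g,p \right)} = - p^{2} - 6 g$ ($u{\left(g,p \right)} = g - \left(7 g + p^{2}\right) = g - \left(p^{2} + 7 g\right) = - p^{2} - 6 g$)
$\left(u{\left(-47,b{\left(-2 \right)} \right)} - 2326\right) \left(-1652 + 2686\right) = \left(\left(- \left(4 - 2\right)^{2} - -282\right) - 2326\right) \left(-1652 + 2686\right) = \left(\left(- 2^{2} + 282\right) - 2326\right) 1034 = \left(\left(\left(-1\right) 4 + 282\right) - 2326\right) 1034 = \left(\left(-4 + 282\right) - 2326\right) 1034 = \left(278 - 2326\right) 1034 = \left(-2048\right) 1034 = -2117632$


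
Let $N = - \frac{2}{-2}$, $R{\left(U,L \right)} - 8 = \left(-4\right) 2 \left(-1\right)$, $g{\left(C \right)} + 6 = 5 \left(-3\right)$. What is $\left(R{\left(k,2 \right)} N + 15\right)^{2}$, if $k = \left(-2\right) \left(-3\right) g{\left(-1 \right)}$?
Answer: $961$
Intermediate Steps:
$g{\left(C \right)} = -21$ ($g{\left(C \right)} = -6 + 5 \left(-3\right) = -6 - 15 = -21$)
$k = -126$ ($k = \left(-2\right) \left(-3\right) \left(-21\right) = 6 \left(-21\right) = -126$)
$R{\left(U,L \right)} = 16$ ($R{\left(U,L \right)} = 8 + \left(-4\right) 2 \left(-1\right) = 8 - -8 = 8 + 8 = 16$)
$N = 1$ ($N = \left(-2\right) \left(- \frac{1}{2}\right) = 1$)
$\left(R{\left(k,2 \right)} N + 15\right)^{2} = \left(16 \cdot 1 + 15\right)^{2} = \left(16 + 15\right)^{2} = 31^{2} = 961$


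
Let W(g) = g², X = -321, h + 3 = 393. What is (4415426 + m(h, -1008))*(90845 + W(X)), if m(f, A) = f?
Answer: 856164900976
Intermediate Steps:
h = 390 (h = -3 + 393 = 390)
(4415426 + m(h, -1008))*(90845 + W(X)) = (4415426 + 390)*(90845 + (-321)²) = 4415816*(90845 + 103041) = 4415816*193886 = 856164900976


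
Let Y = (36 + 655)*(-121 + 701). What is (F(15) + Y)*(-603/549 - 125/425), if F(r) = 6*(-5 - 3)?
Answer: -578657008/1037 ≈ -5.5801e+5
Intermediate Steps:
F(r) = -48 (F(r) = 6*(-8) = -48)
Y = 400780 (Y = 691*580 = 400780)
(F(15) + Y)*(-603/549 - 125/425) = (-48 + 400780)*(-603/549 - 125/425) = 400732*(-603*1/549 - 125*1/425) = 400732*(-67/61 - 5/17) = 400732*(-1444/1037) = -578657008/1037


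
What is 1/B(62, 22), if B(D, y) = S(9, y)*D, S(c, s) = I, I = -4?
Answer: -1/248 ≈ -0.0040323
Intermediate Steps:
S(c, s) = -4
B(D, y) = -4*D
1/B(62, 22) = 1/(-4*62) = 1/(-248) = -1/248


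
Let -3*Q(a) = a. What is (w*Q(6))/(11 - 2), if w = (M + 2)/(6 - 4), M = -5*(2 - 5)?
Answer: -17/9 ≈ -1.8889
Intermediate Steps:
Q(a) = -a/3
M = 15 (M = -5*(-3) = 15)
w = 17/2 (w = (15 + 2)/(6 - 4) = 17/2 ≈ 8.5000)
(w*Q(6))/(11 - 2) = (17*(-⅓*6)/2)/(11 - 2) = ((17/2)*(-2))/9 = -17*⅑ = -17/9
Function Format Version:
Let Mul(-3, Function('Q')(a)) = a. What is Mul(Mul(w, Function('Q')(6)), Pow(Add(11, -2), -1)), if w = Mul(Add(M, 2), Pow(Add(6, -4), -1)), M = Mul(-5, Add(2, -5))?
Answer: Rational(-17, 9) ≈ -1.8889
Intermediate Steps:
Function('Q')(a) = Mul(Rational(-1, 3), a)
M = 15 (M = Mul(-5, -3) = 15)
w = Rational(17, 2) (w = Mul(Add(15, 2), Pow(Add(6, -4), -1)) = Mul(17, Pow(2, -1)) = Mul(17, Rational(1, 2)) = Rational(17, 2) ≈ 8.5000)
Mul(Mul(w, Function('Q')(6)), Pow(Add(11, -2), -1)) = Mul(Mul(Rational(17, 2), Mul(Rational(-1, 3), 6)), Pow(Add(11, -2), -1)) = Mul(Mul(Rational(17, 2), -2), Pow(9, -1)) = Mul(-17, Rational(1, 9)) = Rational(-17, 9)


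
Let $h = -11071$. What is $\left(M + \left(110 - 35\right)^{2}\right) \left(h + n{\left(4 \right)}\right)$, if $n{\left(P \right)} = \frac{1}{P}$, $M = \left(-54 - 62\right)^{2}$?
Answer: $- \frac{844963923}{4} \approx -2.1124 \cdot 10^{8}$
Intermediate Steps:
$M = 13456$ ($M = \left(-116\right)^{2} = 13456$)
$\left(M + \left(110 - 35\right)^{2}\right) \left(h + n{\left(4 \right)}\right) = \left(13456 + \left(110 - 35\right)^{2}\right) \left(-11071 + \frac{1}{4}\right) = \left(13456 + 75^{2}\right) \left(-11071 + \frac{1}{4}\right) = \left(13456 + 5625\right) \left(- \frac{44283}{4}\right) = 19081 \left(- \frac{44283}{4}\right) = - \frac{844963923}{4}$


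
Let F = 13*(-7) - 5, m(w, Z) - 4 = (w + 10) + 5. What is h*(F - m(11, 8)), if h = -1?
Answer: 126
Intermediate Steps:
m(w, Z) = 19 + w (m(w, Z) = 4 + ((w + 10) + 5) = 4 + ((10 + w) + 5) = 4 + (15 + w) = 19 + w)
F = -96 (F = -91 - 5 = -96)
h*(F - m(11, 8)) = -(-96 - (19 + 11)) = -(-96 - 1*30) = -(-96 - 30) = -1*(-126) = 126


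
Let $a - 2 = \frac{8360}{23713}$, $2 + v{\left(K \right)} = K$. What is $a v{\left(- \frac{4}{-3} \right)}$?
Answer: $- \frac{111572}{71139} \approx -1.5684$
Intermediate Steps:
$v{\left(K \right)} = -2 + K$
$a = \frac{55786}{23713}$ ($a = 2 + \frac{8360}{23713} = \frac{55786}{23713} \approx 2.3526$)
$a v{\left(- \frac{4}{-3} \right)} = \frac{55786 \left(-2 - \frac{4}{-3}\right)}{23713} = \frac{55786 \left(-2 - - \frac{4}{3}\right)}{23713} = \frac{55786 \left(-2 + \frac{4}{3}\right)}{23713} = \frac{55786}{23713} \left(- \frac{2}{3}\right) = - \frac{111572}{71139}$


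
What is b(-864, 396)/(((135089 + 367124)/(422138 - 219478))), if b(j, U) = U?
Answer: 80253360/502213 ≈ 159.80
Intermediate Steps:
b(-864, 396)/(((135089 + 367124)/(422138 - 219478))) = 396/(((135089 + 367124)/(422138 - 219478))) = 396/((502213/202660)) = 396/((502213*(1/202660))) = 396/(502213/202660) = 396*(202660/502213) = 80253360/502213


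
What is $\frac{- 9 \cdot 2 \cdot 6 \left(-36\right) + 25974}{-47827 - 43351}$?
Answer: $- \frac{14931}{45589} \approx -0.32751$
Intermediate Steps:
$\frac{- 9 \cdot 2 \cdot 6 \left(-36\right) + 25974}{-47827 - 43351} = \frac{\left(-9\right) 12 \left(-36\right) + 25974}{-91178} = \left(\left(-108\right) \left(-36\right) + 25974\right) \left(- \frac{1}{91178}\right) = \left(3888 + 25974\right) \left(- \frac{1}{91178}\right) = 29862 \left(- \frac{1}{91178}\right) = - \frac{14931}{45589}$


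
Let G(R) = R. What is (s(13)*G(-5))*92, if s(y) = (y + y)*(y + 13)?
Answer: -310960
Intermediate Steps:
s(y) = 2*y*(13 + y) (s(y) = (2*y)*(13 + y) = 2*y*(13 + y))
(s(13)*G(-5))*92 = ((2*13*(13 + 13))*(-5))*92 = ((2*13*26)*(-5))*92 = (676*(-5))*92 = -3380*92 = -310960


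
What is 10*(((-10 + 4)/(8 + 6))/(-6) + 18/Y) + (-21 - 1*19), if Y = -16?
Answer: -1415/28 ≈ -50.536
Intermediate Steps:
10*(((-10 + 4)/(8 + 6))/(-6) + 18/Y) + (-21 - 1*19) = 10*(((-10 + 4)/(8 + 6))/(-6) + 18/(-16)) + (-21 - 1*19) = 10*(-6/14*(-⅙) + 18*(-1/16)) + (-21 - 19) = 10*(-6*1/14*(-⅙) - 9/8) - 40 = 10*(-3/7*(-⅙) - 9/8) - 40 = 10*(1/14 - 9/8) - 40 = 10*(-59/56) - 40 = -295/28 - 40 = -1415/28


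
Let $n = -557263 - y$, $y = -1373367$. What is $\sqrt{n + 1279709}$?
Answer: $\sqrt{2095813} \approx 1447.7$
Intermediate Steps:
$n = 816104$ ($n = -557263 - -1373367 = -557263 + 1373367 = 816104$)
$\sqrt{n + 1279709} = \sqrt{816104 + 1279709} = \sqrt{2095813}$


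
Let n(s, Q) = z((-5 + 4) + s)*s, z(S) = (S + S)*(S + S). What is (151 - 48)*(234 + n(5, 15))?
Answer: 57062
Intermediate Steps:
z(S) = 4*S**2 (z(S) = (2*S)*(2*S) = 4*S**2)
n(s, Q) = 4*s*(-1 + s)**2 (n(s, Q) = (4*((-5 + 4) + s)**2)*s = (4*(-1 + s)**2)*s = 4*s*(-1 + s)**2)
(151 - 48)*(234 + n(5, 15)) = (151 - 48)*(234 + 4*5*(-1 + 5)**2) = 103*(234 + 4*5*4**2) = 103*(234 + 4*5*16) = 103*(234 + 320) = 103*554 = 57062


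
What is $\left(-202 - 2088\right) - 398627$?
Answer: $-400917$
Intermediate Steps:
$\left(-202 - 2088\right) - 398627 = -2290 - 398627 = -400917$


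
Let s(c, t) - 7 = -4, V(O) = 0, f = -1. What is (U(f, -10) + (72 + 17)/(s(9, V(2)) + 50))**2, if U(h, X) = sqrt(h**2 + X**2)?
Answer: 291630/2809 + 178*sqrt(101)/53 ≈ 137.57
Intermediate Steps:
s(c, t) = 3 (s(c, t) = 7 - 4 = 3)
U(h, X) = sqrt(X**2 + h**2)
(U(f, -10) + (72 + 17)/(s(9, V(2)) + 50))**2 = (sqrt((-10)**2 + (-1)**2) + (72 + 17)/(3 + 50))**2 = (sqrt(100 + 1) + 89/53)**2 = (sqrt(101) + 89*(1/53))**2 = (sqrt(101) + 89/53)**2 = (89/53 + sqrt(101))**2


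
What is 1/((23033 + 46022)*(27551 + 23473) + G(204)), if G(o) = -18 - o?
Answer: 1/3523462098 ≈ 2.8381e-10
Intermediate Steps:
1/((23033 + 46022)*(27551 + 23473) + G(204)) = 1/((23033 + 46022)*(27551 + 23473) + (-18 - 1*204)) = 1/(69055*51024 + (-18 - 204)) = 1/(3523462320 - 222) = 1/3523462098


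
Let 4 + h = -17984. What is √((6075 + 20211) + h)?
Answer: 3*√922 ≈ 91.093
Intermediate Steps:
h = -17988 (h = -4 - 17984 = -17988)
√((6075 + 20211) + h) = √((6075 + 20211) - 17988) = √(26286 - 17988) = √8298 = 3*√922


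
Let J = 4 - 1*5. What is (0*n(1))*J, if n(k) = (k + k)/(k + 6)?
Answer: 0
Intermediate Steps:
J = -1 (J = 4 - 5 = -1)
n(k) = 2*k/(6 + k) (n(k) = (2*k)/(6 + k) = 2*k/(6 + k))
(0*n(1))*J = (0*(2*1/(6 + 1)))*(-1) = (0*(2*1/7))*(-1) = (0*(2*1*(1/7)))*(-1) = (0*(2/7))*(-1) = 0*(-1) = 0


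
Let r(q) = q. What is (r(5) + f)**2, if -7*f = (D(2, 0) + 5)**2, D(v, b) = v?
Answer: 4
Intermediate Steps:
f = -7 (f = -(2 + 5)**2/7 = -1/7*7**2 = -1/7*49 = -7)
(r(5) + f)**2 = (5 - 7)**2 = (-2)**2 = 4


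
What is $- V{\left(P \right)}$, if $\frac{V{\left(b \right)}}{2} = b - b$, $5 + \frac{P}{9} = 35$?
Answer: $0$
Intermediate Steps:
$P = 270$ ($P = -45 + 9 \cdot 35 = -45 + 315 = 270$)
$V{\left(b \right)} = 0$ ($V{\left(b \right)} = 2 \left(b - b\right) = 2 \cdot 0 = 0$)
$- V{\left(P \right)} = \left(-1\right) 0 = 0$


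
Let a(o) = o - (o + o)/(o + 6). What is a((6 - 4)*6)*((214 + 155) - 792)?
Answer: -4512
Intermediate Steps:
a(o) = o - 2*o/(6 + o)
a((6 - 4)*6)*((214 + 155) - 792) = (((6 - 4)*6)*(4 + (6 - 4)*6)/(6 + (6 - 4)*6))*((214 + 155) - 792) = ((2*6)*(4 + 2*6)/(6 + 2*6))*(369 - 792) = (12*(4 + 12)/(6 + 12))*(-423) = (12*16/18)*(-423) = (12*(1/18)*16)*(-423) = (32/3)*(-423) = -4512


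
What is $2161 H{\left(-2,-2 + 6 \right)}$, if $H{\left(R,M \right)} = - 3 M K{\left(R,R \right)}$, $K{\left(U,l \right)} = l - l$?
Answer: $0$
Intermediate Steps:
$K{\left(U,l \right)} = 0$
$H{\left(R,M \right)} = 0$ ($H{\left(R,M \right)} = - 3 M 0 = 0$)
$2161 H{\left(-2,-2 + 6 \right)} = 2161 \cdot 0 = 0$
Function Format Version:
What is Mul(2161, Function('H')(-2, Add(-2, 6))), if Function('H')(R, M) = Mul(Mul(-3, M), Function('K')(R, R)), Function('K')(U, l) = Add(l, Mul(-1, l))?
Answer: 0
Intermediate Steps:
Function('K')(U, l) = 0
Function('H')(R, M) = 0 (Function('H')(R, M) = Mul(Mul(-3, M), 0) = 0)
Mul(2161, Function('H')(-2, Add(-2, 6))) = Mul(2161, 0) = 0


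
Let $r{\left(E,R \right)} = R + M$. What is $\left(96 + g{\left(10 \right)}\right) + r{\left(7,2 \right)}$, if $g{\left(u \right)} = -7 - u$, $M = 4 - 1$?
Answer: $84$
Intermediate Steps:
$M = 3$ ($M = 4 - 1 = 3$)
$r{\left(E,R \right)} = 3 + R$ ($r{\left(E,R \right)} = R + 3 = 3 + R$)
$\left(96 + g{\left(10 \right)}\right) + r{\left(7,2 \right)} = \left(96 - 17\right) + \left(3 + 2\right) = \left(96 - 17\right) + 5 = 79 + 5 = 84$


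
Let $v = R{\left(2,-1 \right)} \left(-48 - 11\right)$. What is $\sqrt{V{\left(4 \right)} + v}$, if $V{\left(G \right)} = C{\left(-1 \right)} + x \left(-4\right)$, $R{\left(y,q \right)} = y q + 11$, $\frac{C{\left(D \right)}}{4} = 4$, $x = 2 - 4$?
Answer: $13 i \sqrt{3} \approx 22.517 i$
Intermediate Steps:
$x = -2$ ($x = 2 - 4 = -2$)
$C{\left(D \right)} = 16$ ($C{\left(D \right)} = 4 \cdot 4 = 16$)
$R{\left(y,q \right)} = 11 + q y$ ($R{\left(y,q \right)} = q y + 11 = 11 + q y$)
$V{\left(G \right)} = 24$ ($V{\left(G \right)} = 16 - -8 = 16 + 8 = 24$)
$v = -531$ ($v = \left(11 - 2\right) \left(-48 - 11\right) = \left(11 - 2\right) \left(-59\right) = 9 \left(-59\right) = -531$)
$\sqrt{V{\left(4 \right)} + v} = \sqrt{24 - 531} = \sqrt{-507} = 13 i \sqrt{3}$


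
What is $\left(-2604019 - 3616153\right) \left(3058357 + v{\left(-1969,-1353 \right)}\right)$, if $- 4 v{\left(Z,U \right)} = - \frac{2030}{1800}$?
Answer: $- \frac{3424231499606449}{180} \approx -1.9024 \cdot 10^{13}$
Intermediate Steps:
$v{\left(Z,U \right)} = \frac{203}{720}$ ($v{\left(Z,U \right)} = - \frac{\left(-2030\right) \frac{1}{1800}}{4} = \left(- \frac{1}{4}\right) \left(- \frac{203}{180}\right) = \frac{203}{720}$)
$\left(-2604019 - 3616153\right) \left(3058357 + v{\left(-1969,-1353 \right)}\right) = \left(-2604019 - 3616153\right) \left(3058357 + \frac{203}{720}\right) = \left(-6220172\right) \frac{2202017243}{720} = - \frac{3424231499606449}{180}$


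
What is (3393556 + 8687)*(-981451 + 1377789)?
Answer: 1348438186134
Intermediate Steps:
(3393556 + 8687)*(-981451 + 1377789) = 3402243*396338 = 1348438186134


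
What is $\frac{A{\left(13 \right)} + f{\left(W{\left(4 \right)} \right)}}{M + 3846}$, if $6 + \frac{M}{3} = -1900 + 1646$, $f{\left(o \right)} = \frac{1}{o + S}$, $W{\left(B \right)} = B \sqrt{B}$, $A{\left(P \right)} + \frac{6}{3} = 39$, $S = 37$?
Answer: $\frac{119}{9855} \approx 0.012075$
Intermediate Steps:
$A{\left(P \right)} = 37$ ($A{\left(P \right)} = -2 + 39 = 37$)
$W{\left(B \right)} = B^{\frac{3}{2}}$
$f{\left(o \right)} = \frac{1}{37 + o}$ ($f{\left(o \right)} = \frac{1}{o + 37} = \frac{1}{37 + o}$)
$M = -780$ ($M = -18 + 3 \left(-1900 + 1646\right) = -18 + 3 \left(-254\right) = -18 - 762 = -780$)
$\frac{A{\left(13 \right)} + f{\left(W{\left(4 \right)} \right)}}{M + 3846} = \frac{37 + \frac{1}{37 + 4^{\frac{3}{2}}}}{-780 + 3846} = \frac{37 + \frac{1}{37 + 8}}{3066} = \left(37 + \frac{1}{45}\right) \frac{1}{3066} = \frac{1666}{45} \cdot \frac{1}{3066} = \frac{119}{9855}$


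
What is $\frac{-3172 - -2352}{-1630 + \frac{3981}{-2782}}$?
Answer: $\frac{2281240}{4538641} \approx 0.50263$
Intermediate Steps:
$\frac{-3172 - -2352}{-1630 + \frac{3981}{-2782}} = \frac{-3172 + 2352}{-1630 + 3981 \left(- \frac{1}{2782}\right)} = - \frac{820}{-1630 - \frac{3981}{2782}} = - \frac{820}{- \frac{4538641}{2782}} = \left(-820\right) \left(- \frac{2782}{4538641}\right) = \frac{2281240}{4538641}$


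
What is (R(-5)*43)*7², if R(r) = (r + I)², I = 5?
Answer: 0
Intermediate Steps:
R(r) = (5 + r)² (R(r) = (r + 5)² = (5 + r)²)
(R(-5)*43)*7² = ((5 - 5)²*43)*7² = (0²*43)*49 = (0*43)*49 = 0*49 = 0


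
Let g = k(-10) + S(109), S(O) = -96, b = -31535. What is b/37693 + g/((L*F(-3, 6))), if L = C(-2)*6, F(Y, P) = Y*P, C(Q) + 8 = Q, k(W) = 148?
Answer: -8024441/10177110 ≈ -0.78848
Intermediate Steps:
C(Q) = -8 + Q
F(Y, P) = P*Y
g = 52 (g = 148 - 96 = 52)
L = -60 (L = (-8 - 2)*6 = -10*6 = -60)
b/37693 + g/((L*F(-3, 6))) = -31535/37693 + 52/((-360*(-3))) = -31535*1/37693 + 52/((-60*(-18))) = -31535/37693 + 52/1080 = -31535/37693 + 52*(1/1080) = -31535/37693 + 13/270 = -8024441/10177110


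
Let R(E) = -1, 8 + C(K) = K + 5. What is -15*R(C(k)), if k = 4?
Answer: 15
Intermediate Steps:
C(K) = -3 + K (C(K) = -8 + (K + 5) = -8 + (5 + K) = -3 + K)
-15*R(C(k)) = -15*(-1) = 15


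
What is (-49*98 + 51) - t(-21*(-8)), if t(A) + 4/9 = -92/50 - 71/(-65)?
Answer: -13893188/2925 ≈ -4749.8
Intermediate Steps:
t(A) = -3487/2925 (t(A) = -4/9 + (-92/50 - 71/(-65)) = -4/9 + (-92*1/50 - 71*(-1/65)) = -4/9 + (-46/25 + 71/65) = -4/9 - 243/325 = -3487/2925)
(-49*98 + 51) - t(-21*(-8)) = (-49*98 + 51) - 1*(-3487/2925) = (-4802 + 51) + 3487/2925 = -4751 + 3487/2925 = -13893188/2925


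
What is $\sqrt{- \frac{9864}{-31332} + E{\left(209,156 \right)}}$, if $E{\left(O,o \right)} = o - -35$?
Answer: $\frac{\sqrt{1304254553}}{2611} \approx 13.832$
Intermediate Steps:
$E{\left(O,o \right)} = 35 + o$ ($E{\left(O,o \right)} = o + 35 = 35 + o$)
$\sqrt{- \frac{9864}{-31332} + E{\left(209,156 \right)}} = \sqrt{- \frac{9864}{-31332} + \left(35 + 156\right)} = \sqrt{\left(-9864\right) \left(- \frac{1}{31332}\right) + 191} = \sqrt{\frac{822}{2611} + 191} = \sqrt{\frac{499523}{2611}} = \frac{\sqrt{1304254553}}{2611}$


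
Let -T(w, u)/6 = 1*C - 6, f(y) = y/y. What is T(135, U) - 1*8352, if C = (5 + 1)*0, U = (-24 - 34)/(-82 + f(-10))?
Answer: -8316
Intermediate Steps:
f(y) = 1
U = 58/81 (U = (-24 - 34)/(-82 + 1) = -58/(-81) = -58*(-1/81) = 58/81 ≈ 0.71605)
C = 0 (C = 6*0 = 0)
T(w, u) = 36 (T(w, u) = -6*(1*0 - 6) = -6*(0 - 6) = -6*(-6) = 36)
T(135, U) - 1*8352 = 36 - 1*8352 = 36 - 8352 = -8316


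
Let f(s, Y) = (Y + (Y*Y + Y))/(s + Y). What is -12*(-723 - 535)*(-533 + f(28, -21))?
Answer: -7185696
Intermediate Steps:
f(s, Y) = (Y² + 2*Y)/(Y + s) (f(s, Y) = (Y + (Y² + Y))/(Y + s) = (Y + (Y + Y²))/(Y + s) = (Y² + 2*Y)/(Y + s))
-12*(-723 - 535)*(-533 + f(28, -21)) = -12*(-723 - 535)*(-533 - 21*(2 - 21)/(-21 + 28)) = -(-15096)*(-533 - 21*(-19)/7) = -(-15096)*(-533 - 21*⅐*(-19)) = -(-15096)*(-533 + 57) = -(-15096)*(-476) = -12*598808 = -7185696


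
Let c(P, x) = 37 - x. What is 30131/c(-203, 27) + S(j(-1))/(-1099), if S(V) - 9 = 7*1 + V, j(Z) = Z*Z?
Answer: 33113799/10990 ≈ 3013.1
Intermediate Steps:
j(Z) = Z**2
S(V) = 16 + V (S(V) = 9 + (7*1 + V) = 9 + (7 + V) = 16 + V)
30131/c(-203, 27) + S(j(-1))/(-1099) = 30131/(37 - 1*27) + (16 + (-1)**2)/(-1099) = 30131/(37 - 27) + (16 + 1)*(-1/1099) = 30131/10 + 17*(-1/1099) = 30131*(1/10) - 17/1099 = 30131/10 - 17/1099 = 33113799/10990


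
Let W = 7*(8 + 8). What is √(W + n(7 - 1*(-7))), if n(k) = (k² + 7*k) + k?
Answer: 2*√105 ≈ 20.494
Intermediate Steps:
n(k) = k² + 8*k
W = 112 (W = 7*16 = 112)
√(W + n(7 - 1*(-7))) = √(112 + (7 - 1*(-7))*(8 + (7 - 1*(-7)))) = √(112 + (7 + 7)*(8 + (7 + 7))) = √(112 + 14*(8 + 14)) = √(112 + 14*22) = √(112 + 308) = √420 = 2*√105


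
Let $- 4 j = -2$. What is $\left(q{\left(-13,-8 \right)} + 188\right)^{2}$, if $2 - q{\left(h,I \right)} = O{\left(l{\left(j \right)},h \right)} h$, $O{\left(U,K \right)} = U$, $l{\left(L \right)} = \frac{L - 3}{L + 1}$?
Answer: $\frac{255025}{9} \approx 28336.0$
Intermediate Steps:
$j = \frac{1}{2}$ ($j = \left(- \frac{1}{4}\right) \left(-2\right) = \frac{1}{2} \approx 0.5$)
$l{\left(L \right)} = \frac{-3 + L}{1 + L}$
$q{\left(h,I \right)} = 2 + \frac{5 h}{3}$ ($q{\left(h,I \right)} = 2 - \frac{-3 + \frac{1}{2}}{1 + \frac{1}{2}} h = 2 - \frac{1}{\frac{3}{2}} \left(- \frac{5}{2}\right) h = 2 - \frac{2}{3} \left(- \frac{5}{2}\right) h = 2 - - \frac{5 h}{3} = 2 + \frac{5 h}{3}$)
$\left(q{\left(-13,-8 \right)} + 188\right)^{2} = \left(\left(2 + \frac{5}{3} \left(-13\right)\right) + 188\right)^{2} = \left(\left(2 - \frac{65}{3}\right) + 188\right)^{2} = \left(- \frac{59}{3} + 188\right)^{2} = \left(\frac{505}{3}\right)^{2} = \frac{255025}{9}$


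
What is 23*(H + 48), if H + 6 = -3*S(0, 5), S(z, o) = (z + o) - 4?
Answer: 897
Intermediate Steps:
S(z, o) = -4 + o + z (S(z, o) = (o + z) - 4 = -4 + o + z)
H = -9 (H = -6 - 3*(-4 + 5 + 0) = -6 - 3*1 = -6 - 3 = -9)
23*(H + 48) = 23*(-9 + 48) = 23*39 = 897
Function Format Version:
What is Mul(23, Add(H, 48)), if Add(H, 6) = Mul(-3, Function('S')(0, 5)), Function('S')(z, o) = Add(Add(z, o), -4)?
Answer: 897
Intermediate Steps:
Function('S')(z, o) = Add(-4, o, z) (Function('S')(z, o) = Add(Add(o, z), -4) = Add(-4, o, z))
H = -9 (H = Add(-6, Mul(-3, Add(-4, 5, 0))) = Add(-6, Mul(-3, 1)) = Add(-6, -3) = -9)
Mul(23, Add(H, 48)) = Mul(23, Add(-9, 48)) = Mul(23, 39) = 897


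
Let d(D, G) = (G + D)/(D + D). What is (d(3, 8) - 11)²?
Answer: 3025/36 ≈ 84.028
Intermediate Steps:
d(D, G) = (D + G)/(2*D) (d(D, G) = (D + G)/((2*D)) = (D + G)*(1/(2*D)) = (D + G)/(2*D))
(d(3, 8) - 11)² = ((½)*(3 + 8)/3 - 11)² = ((½)*(⅓)*11 - 11)² = (11/6 - 11)² = (-55/6)² = 3025/36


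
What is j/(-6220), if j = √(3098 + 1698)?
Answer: -√1199/3110 ≈ -0.011134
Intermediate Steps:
j = 2*√1199 (j = √4796 = 2*√1199 ≈ 69.253)
j/(-6220) = (2*√1199)/(-6220) = (2*√1199)*(-1/6220) = -√1199/3110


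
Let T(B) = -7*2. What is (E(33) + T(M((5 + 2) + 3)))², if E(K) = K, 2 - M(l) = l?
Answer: 361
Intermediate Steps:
M(l) = 2 - l
T(B) = -14
(E(33) + T(M((5 + 2) + 3)))² = (33 - 14)² = 19² = 361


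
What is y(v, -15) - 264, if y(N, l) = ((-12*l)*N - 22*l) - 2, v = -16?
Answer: -2816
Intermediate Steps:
y(N, l) = -2 - 22*l - 12*N*l (y(N, l) = (-12*N*l - 22*l) - 2 = (-22*l - 12*N*l) - 2 = -2 - 22*l - 12*N*l)
y(v, -15) - 264 = (-2 - 22*(-15) - 12*(-16)*(-15)) - 264 = (-2 + 330 - 2880) - 264 = -2552 - 264 = -2816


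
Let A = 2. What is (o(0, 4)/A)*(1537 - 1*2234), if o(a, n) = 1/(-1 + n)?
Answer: -697/6 ≈ -116.17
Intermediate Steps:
(o(0, 4)/A)*(1537 - 1*2234) = (1/((-1 + 4)*2))*(1537 - 1*2234) = ((1/2)/3)*(1537 - 2234) = ((1/3)*(1/2))*(-697) = (1/6)*(-697) = -697/6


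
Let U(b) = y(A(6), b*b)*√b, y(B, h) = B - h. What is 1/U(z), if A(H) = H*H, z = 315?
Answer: -√35/10414845 ≈ -5.6804e-7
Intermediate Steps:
A(H) = H²
U(b) = √b*(36 - b²) (U(b) = (6² - b*b)*√b = (36 - b²)*√b = √b*(36 - b²))
1/U(z) = 1/(√315*(36 - 1*315²)) = 1/((3*√35)*(36 - 1*99225)) = 1/((3*√35)*(36 - 99225)) = 1/((3*√35)*(-99189)) = 1/(-297567*√35) = -√35/10414845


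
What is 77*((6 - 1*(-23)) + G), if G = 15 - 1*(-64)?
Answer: 8316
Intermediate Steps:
G = 79 (G = 15 + 64 = 79)
77*((6 - 1*(-23)) + G) = 77*((6 - 1*(-23)) + 79) = 77*((6 + 23) + 79) = 77*(29 + 79) = 77*108 = 8316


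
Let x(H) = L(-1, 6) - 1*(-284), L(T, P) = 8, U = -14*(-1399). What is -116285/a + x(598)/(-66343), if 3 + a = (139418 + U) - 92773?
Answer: -7734034331/4393764204 ≈ -1.7602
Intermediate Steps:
U = 19586
a = 66228 (a = -3 + ((139418 + 19586) - 92773) = -3 + (159004 - 92773) = -3 + 66231 = 66228)
x(H) = 292 (x(H) = 8 - 1*(-284) = 8 + 284 = 292)
-116285/a + x(598)/(-66343) = -116285/66228 + 292/(-66343) = -116285*1/66228 + 292*(-1/66343) = -116285/66228 - 292/66343 = -7734034331/4393764204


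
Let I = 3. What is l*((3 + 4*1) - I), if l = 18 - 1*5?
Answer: 52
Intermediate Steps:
l = 13 (l = 18 - 5 = 13)
l*((3 + 4*1) - I) = 13*((3 + 4*1) - 1*3) = 13*((3 + 4) - 3) = 13*(7 - 3) = 13*4 = 52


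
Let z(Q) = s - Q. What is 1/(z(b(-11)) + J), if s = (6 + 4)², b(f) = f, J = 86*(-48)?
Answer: -1/4017 ≈ -0.00024894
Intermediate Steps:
J = -4128
s = 100 (s = 10² = 100)
z(Q) = 100 - Q
1/(z(b(-11)) + J) = 1/((100 - 1*(-11)) - 4128) = 1/((100 + 11) - 4128) = 1/(111 - 4128) = 1/(-4017) = -1/4017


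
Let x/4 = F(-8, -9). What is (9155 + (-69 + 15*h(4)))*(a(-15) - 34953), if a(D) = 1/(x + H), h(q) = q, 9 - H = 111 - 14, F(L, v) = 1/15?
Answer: -210349599399/658 ≈ -3.1968e+8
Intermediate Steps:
F(L, v) = 1/15
H = -88 (H = 9 - (111 - 14) = 9 - 1*97 = 9 - 97 = -88)
x = 4/15 (x = 4*(1/15) = 4/15 ≈ 0.26667)
a(D) = -15/1316 (a(D) = 1/(4/15 - 88) = 1/(-1316/15) = -15/1316)
(9155 + (-69 + 15*h(4)))*(a(-15) - 34953) = (9155 + (-69 + 15*4))*(-15/1316 - 34953) = (9155 + (-69 + 60))*(-45998163/1316) = (9155 - 9)*(-45998163/1316) = 9146*(-45998163/1316) = -210349599399/658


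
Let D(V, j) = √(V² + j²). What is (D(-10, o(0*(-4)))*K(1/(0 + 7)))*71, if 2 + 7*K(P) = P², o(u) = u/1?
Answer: -68870/343 ≈ -200.79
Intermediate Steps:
o(u) = u (o(u) = u*1 = u)
K(P) = -2/7 + P²/7
(D(-10, o(0*(-4)))*K(1/(0 + 7)))*71 = (√((-10)² + (0*(-4))²)*(-2/7 + (1/(0 + 7))²/7))*71 = (√(100 + 0²)*(-2/7 + (1/7)²/7))*71 = (√(100 + 0)*(-2/7 + (⅐)²/7))*71 = (√100*(-2/7 + (⅐)*(1/49)))*71 = (10*(-2/7 + 1/343))*71 = (10*(-97/343))*71 = -970/343*71 = -68870/343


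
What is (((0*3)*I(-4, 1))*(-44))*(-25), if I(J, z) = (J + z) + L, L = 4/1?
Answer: 0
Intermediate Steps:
L = 4 (L = 4*1 = 4)
I(J, z) = 4 + J + z (I(J, z) = (J + z) + 4 = 4 + J + z)
(((0*3)*I(-4, 1))*(-44))*(-25) = (((0*3)*(4 - 4 + 1))*(-44))*(-25) = ((0*1)*(-44))*(-25) = (0*(-44))*(-25) = 0*(-25) = 0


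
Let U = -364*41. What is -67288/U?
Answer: 1294/287 ≈ 4.5087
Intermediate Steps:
U = -14924
-67288/U = -67288/(-14924) = -67288*(-1/14924) = 1294/287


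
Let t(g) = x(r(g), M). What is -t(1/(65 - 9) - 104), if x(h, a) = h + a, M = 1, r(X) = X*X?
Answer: -33910465/3136 ≈ -10813.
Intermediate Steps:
r(X) = X**2
x(h, a) = a + h
t(g) = 1 + g**2
-t(1/(65 - 9) - 104) = -(1 + (1/(65 - 9) - 104)**2) = -(1 + (1/56 - 104)**2) = -(1 + (-5823/56)**2) = -(1 + 33907329/3136) = -1*33910465/3136 = -33910465/3136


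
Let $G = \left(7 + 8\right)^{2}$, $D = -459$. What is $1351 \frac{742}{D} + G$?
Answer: $- \frac{899167}{459} \approx -1959.0$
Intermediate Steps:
$G = 225$ ($G = 15^{2} = 225$)
$1351 \frac{742}{D} + G = 1351 \frac{742}{-459} + 225 = 1351 \cdot 742 \left(- \frac{1}{459}\right) + 225 = 1351 \left(- \frac{742}{459}\right) + 225 = - \frac{1002442}{459} + 225 = - \frac{899167}{459}$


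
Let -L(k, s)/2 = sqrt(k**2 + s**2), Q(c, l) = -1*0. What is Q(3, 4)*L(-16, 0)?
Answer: 0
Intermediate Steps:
Q(c, l) = 0
L(k, s) = -2*sqrt(k**2 + s**2)
Q(3, 4)*L(-16, 0) = 0*(-2*sqrt((-16)**2 + 0**2)) = 0*(-2*sqrt(256 + 0)) = 0*(-2*sqrt(256)) = 0*(-2*16) = 0*(-32) = 0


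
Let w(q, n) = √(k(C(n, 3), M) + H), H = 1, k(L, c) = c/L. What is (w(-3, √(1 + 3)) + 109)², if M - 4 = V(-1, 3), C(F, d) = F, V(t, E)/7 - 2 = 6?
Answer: (109 + √31)² ≈ 13126.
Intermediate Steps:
V(t, E) = 56 (V(t, E) = 14 + 7*6 = 14 + 42 = 56)
M = 60 (M = 4 + 56 = 60)
w(q, n) = √(1 + 60/n) (w(q, n) = √(60/n + 1) = √(1 + 60/n))
(w(-3, √(1 + 3)) + 109)² = (√((60 + √(1 + 3))/(√(1 + 3))) + 109)² = (√((60 + √4)/(√4)) + 109)² = (√((60 + 2)/2) + 109)² = (√((½)*62) + 109)² = (√31 + 109)² = (109 + √31)²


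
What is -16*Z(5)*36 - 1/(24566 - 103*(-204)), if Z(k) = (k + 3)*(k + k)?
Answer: -2100234241/45578 ≈ -46080.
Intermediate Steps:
Z(k) = 2*k*(3 + k) (Z(k) = (3 + k)*(2*k) = 2*k*(3 + k))
-16*Z(5)*36 - 1/(24566 - 103*(-204)) = -32*5*(3 + 5)*36 - 1/(24566 - 103*(-204)) = -32*5*8*36 - 1/(24566 + 21012) = -16*80*36 - 1/45578 = -1280*36 - 1*1/45578 = -46080 - 1/45578 = -2100234241/45578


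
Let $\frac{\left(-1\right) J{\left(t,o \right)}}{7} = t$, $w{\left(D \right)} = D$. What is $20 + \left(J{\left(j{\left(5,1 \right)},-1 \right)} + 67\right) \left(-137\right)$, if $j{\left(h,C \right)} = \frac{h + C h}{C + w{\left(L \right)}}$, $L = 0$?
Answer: $431$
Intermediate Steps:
$j{\left(h,C \right)} = \frac{h + C h}{C}$ ($j{\left(h,C \right)} = \frac{h + C h}{C + 0} = \frac{h + C h}{C}$)
$J{\left(t,o \right)} = - 7 t$
$20 + \left(J{\left(j{\left(5,1 \right)},-1 \right)} + 67\right) \left(-137\right) = 20 + \left(- 7 \left(5 + \frac{5}{1}\right) + 67\right) \left(-137\right) = 20 + \left(- 7 \left(5 + 5 \cdot 1\right) + 67\right) \left(-137\right) = 20 + \left(- 7 \left(5 + 5\right) + 67\right) \left(-137\right) = 20 + \left(\left(-7\right) 10 + 67\right) \left(-137\right) = 20 + \left(-70 + 67\right) \left(-137\right) = 20 - -411 = 20 + 411 = 431$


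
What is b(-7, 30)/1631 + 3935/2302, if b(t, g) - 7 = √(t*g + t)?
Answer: 919157/536366 + I*√217/1631 ≈ 1.7137 + 0.0090318*I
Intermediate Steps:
b(t, g) = 7 + √(t + g*t) (b(t, g) = 7 + √(t*g + t) = 7 + √(g*t + t) = 7 + √(t + g*t))
b(-7, 30)/1631 + 3935/2302 = (7 + √(-7*(1 + 30)))/1631 + 3935/2302 = (7 + √(-7*31))*(1/1631) + 3935*(1/2302) = (7 + √(-217))*(1/1631) + 3935/2302 = (7 + I*√217)*(1/1631) + 3935/2302 = (1/233 + I*√217/1631) + 3935/2302 = 919157/536366 + I*√217/1631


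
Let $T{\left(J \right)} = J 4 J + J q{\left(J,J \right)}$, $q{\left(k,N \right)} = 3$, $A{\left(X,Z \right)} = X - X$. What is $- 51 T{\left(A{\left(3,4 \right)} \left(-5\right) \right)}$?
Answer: $0$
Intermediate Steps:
$A{\left(X,Z \right)} = 0$
$T{\left(J \right)} = 3 J + 4 J^{2}$ ($T{\left(J \right)} = J 4 J + J 3 = 4 J^{2} + 3 J = 3 J + 4 J^{2}$)
$- 51 T{\left(A{\left(3,4 \right)} \left(-5\right) \right)} = - 51 \cdot 0 \left(-5\right) \left(3 + 4 \cdot 0 \left(-5\right)\right) = - 51 \cdot 0 \left(3 + 4 \cdot 0\right) = - 51 \cdot 0 \left(3 + 0\right) = - 51 \cdot 0 \cdot 3 = \left(-51\right) 0 = 0$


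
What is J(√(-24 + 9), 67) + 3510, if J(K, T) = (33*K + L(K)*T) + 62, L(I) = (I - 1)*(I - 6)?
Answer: 2969 - 436*I*√15 ≈ 2969.0 - 1688.6*I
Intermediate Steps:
L(I) = (-1 + I)*(-6 + I)
J(K, T) = 62 + 33*K + T*(6 + K² - 7*K) (J(K, T) = (33*K + (6 + K² - 7*K)*T) + 62 = (33*K + T*(6 + K² - 7*K)) + 62 = 62 + 33*K + T*(6 + K² - 7*K))
J(√(-24 + 9), 67) + 3510 = (62 + 33*√(-24 + 9) + 67*(6 + (√(-24 + 9))² - 7*√(-24 + 9))) + 3510 = (62 + 33*√(-15) + 67*(6 + (√(-15))² - 7*I*√15)) + 3510 = (62 + 33*(I*√15) + 67*(6 + (I*√15)² - 7*I*√15)) + 3510 = (62 + 33*I*√15 + 67*(6 - 15 - 7*I*√15)) + 3510 = (62 + 33*I*√15 + 67*(-9 - 7*I*√15)) + 3510 = (62 + 33*I*√15 + (-603 - 469*I*√15)) + 3510 = (-541 - 436*I*√15) + 3510 = 2969 - 436*I*√15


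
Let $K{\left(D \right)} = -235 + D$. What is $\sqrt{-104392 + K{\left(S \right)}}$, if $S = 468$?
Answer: $i \sqrt{104159} \approx 322.74 i$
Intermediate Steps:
$\sqrt{-104392 + K{\left(S \right)}} = \sqrt{-104392 + \left(-235 + 468\right)} = \sqrt{-104392 + 233} = \sqrt{-104159} = i \sqrt{104159}$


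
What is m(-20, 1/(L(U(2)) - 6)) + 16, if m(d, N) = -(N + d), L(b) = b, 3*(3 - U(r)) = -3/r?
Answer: 182/5 ≈ 36.400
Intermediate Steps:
U(r) = 3 + 1/r (U(r) = 3 - (-1)/r = 3 + 1/r)
m(d, N) = -N - d
m(-20, 1/(L(U(2)) - 6)) + 16 = (-1/((3 + 1/2) - 6) - 1*(-20)) + 16 = (-1/((3 + ½) - 6) + 20) + 16 = (-1/(7/2 - 6) + 20) + 16 = (-1/(-5/2) + 20) + 16 = (-1*(-⅖) + 20) + 16 = (⅖ + 20) + 16 = 102/5 + 16 = 182/5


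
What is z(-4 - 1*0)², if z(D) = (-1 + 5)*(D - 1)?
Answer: 400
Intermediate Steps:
z(D) = -4 + 4*D (z(D) = 4*(-1 + D) = -4 + 4*D)
z(-4 - 1*0)² = (-4 + 4*(-4 - 1*0))² = (-4 + 4*(-4 + 0))² = (-4 + 4*(-4))² = (-4 - 16)² = (-20)² = 400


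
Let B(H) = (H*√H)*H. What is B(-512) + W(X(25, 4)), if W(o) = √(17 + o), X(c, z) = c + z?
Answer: √46 + 4194304*I*√2 ≈ 6.7823 + 5.9316e+6*I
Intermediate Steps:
B(H) = H^(5/2) (B(H) = H^(3/2)*H = H^(5/2))
B(-512) + W(X(25, 4)) = (-512)^(5/2) + √(17 + (25 + 4)) = 4194304*I*√2 + √(17 + 29) = 4194304*I*√2 + √46 = √46 + 4194304*I*√2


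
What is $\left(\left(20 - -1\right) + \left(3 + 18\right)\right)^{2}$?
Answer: $1764$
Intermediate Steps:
$\left(\left(20 - -1\right) + \left(3 + 18\right)\right)^{2} = \left(\left(20 + 1\right) + 21\right)^{2} = \left(21 + 21\right)^{2} = 42^{2} = 1764$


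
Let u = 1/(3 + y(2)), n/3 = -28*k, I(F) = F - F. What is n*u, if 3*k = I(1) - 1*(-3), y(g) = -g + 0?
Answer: -84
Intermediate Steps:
I(F) = 0
y(g) = -g
k = 1 (k = (0 - 1*(-3))/3 = (0 + 3)/3 = (1/3)*3 = 1)
n = -84 (n = 3*(-28*1) = 3*(-28) = -84)
u = 1 (u = 1/(3 - 1*2) = 1/(3 - 2) = 1/1 = 1)
n*u = -84*1 = -84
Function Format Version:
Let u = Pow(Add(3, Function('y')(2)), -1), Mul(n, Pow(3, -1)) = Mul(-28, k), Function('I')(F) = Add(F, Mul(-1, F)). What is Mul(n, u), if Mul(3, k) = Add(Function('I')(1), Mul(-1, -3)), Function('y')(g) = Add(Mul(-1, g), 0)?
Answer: -84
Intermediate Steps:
Function('I')(F) = 0
Function('y')(g) = Mul(-1, g)
k = 1 (k = Mul(Rational(1, 3), Add(0, Mul(-1, -3))) = Mul(Rational(1, 3), Add(0, 3)) = Mul(Rational(1, 3), 3) = 1)
n = -84 (n = Mul(3, Mul(-28, 1)) = Mul(3, -28) = -84)
u = 1 (u = Pow(Add(3, Mul(-1, 2)), -1) = Pow(Add(3, -2), -1) = Pow(1, -1) = 1)
Mul(n, u) = Mul(-84, 1) = -84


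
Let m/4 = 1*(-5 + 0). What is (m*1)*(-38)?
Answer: 760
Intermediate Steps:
m = -20 (m = 4*(1*(-5 + 0)) = 4*(1*(-5)) = 4*(-5) = -20)
(m*1)*(-38) = -20*1*(-38) = -20*(-38) = 760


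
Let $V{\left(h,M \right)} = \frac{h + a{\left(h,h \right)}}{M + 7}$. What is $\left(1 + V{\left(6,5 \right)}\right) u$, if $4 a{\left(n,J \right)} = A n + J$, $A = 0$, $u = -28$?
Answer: $- \frac{91}{2} \approx -45.5$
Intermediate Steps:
$a{\left(n,J \right)} = \frac{J}{4}$ ($a{\left(n,J \right)} = \frac{0 n + J}{4} = \frac{0 + J}{4} = \frac{J}{4}$)
$V{\left(h,M \right)} = \frac{5 h}{4 \left(7 + M\right)}$ ($V{\left(h,M \right)} = \frac{h + \frac{h}{4}}{M + 7} = \frac{\frac{5}{4} h}{7 + M} = \frac{5 h}{4 \left(7 + M\right)}$)
$\left(1 + V{\left(6,5 \right)}\right) u = \left(1 + \frac{5}{4} \cdot 6 \frac{1}{7 + 5}\right) \left(-28\right) = \left(1 + \frac{5}{4} \cdot 6 \cdot \frac{1}{12}\right) \left(-28\right) = \left(1 + \frac{5}{8}\right) \left(-28\right) = \frac{13}{8} \left(-28\right) = - \frac{91}{2}$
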